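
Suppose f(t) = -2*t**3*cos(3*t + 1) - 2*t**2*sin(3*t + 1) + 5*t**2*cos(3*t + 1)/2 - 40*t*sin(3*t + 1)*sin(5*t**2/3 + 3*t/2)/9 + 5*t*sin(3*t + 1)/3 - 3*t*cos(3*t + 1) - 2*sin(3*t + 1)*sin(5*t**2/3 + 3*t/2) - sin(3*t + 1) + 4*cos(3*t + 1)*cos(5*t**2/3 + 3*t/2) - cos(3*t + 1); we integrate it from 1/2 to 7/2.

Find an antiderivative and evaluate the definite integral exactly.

f has the shape u'v + uv' for u = -2*t**3/3 + 5*t**2/6 - t + 4*cos(5*t**2/3 + 3*t/2)/3 - 1/3 and v = sin(3*t + 1) — it is the derivative of the product u*v.
F(t) = -(4*t**3 - 5*t**2 + 6*t - 8*cos(5*t**2/3 + 3*t/2) + 2)*sin(3*t + 1)/6 is an antiderivative of f.
Check: d/dt[-(4*t**3 - 5*t**2 + 6*t - 8*cos(5*t**2/3 + 3*t/2) + 2)*sin(3*t + 1)/6] = -2*t**3*cos(3*t + 1) - 2*t**2*sin(3*t + 1) + 5*t**2*cos(3*t + 1)/2 - 40*t*sin(3*t + 1)*sin(5*t**2/3 + 3*t/2)/9 + 5*t*sin(3*t + 1)/3 - 3*t*cos(3*t + 1) - 2*sin(3*t + 1)*sin(5*t**2/3 + 3*t/2) - sin(3*t + 1) + 4*cos(3*t + 1)*cos(5*t**2/3 + 3*t/2) - cos(3*t + 1) = f(t).
F(7/2) = 4*sin(23/2)*cos(77/3)/3 - 533*sin(23/2)/24; F(1/2) = -17*sin(5/2)/24 + 4*sin(5/2)*cos(7/6)/3.
Integral = F(7/2) - F(1/2) = 4*sin(23/2)*cos(77/3)/3 - 4*sin(5/2)*cos(7/6)/3 + 17*sin(5/2)/24 - 533*sin(23/2)/24.

Antiderivative: F(t) = -(4*t**3 - 5*t**2 + 6*t - 8*cos(5*t**2/3 + 3*t/2) + 2)*sin(3*t + 1)/6; value = 4*sin(23/2)*cos(77/3)/3 - 4*sin(5/2)*cos(7/6)/3 + 17*sin(5/2)/24 - 533*sin(23/2)/24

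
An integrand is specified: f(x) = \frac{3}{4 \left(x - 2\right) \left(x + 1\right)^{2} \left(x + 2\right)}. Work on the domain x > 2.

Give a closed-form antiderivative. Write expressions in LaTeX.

Factor the denominator (4 \left(x - 2\right) \left(x + 1\right)^{2} \left(x + 2\right)) and decompose: f = - \frac{3}{16 \left(x + 2\right)} + \frac{1}{6 \left(x + 1\right)} - \frac{1}{4 \left(x + 1\right)^{2}} + \frac{1}{48 \left(x - 2\right)}; each piece integrates to a log, atan, or power term.
Check: d/dx[\frac{x \log{\left(x - 2 \right)} + 8 x \log{\left(x + 1 \right)} - 9 x \log{\left(x + 2 \right)} + \log{\left(x - 2 \right)} + 8 \log{\left(x + 1 \right)} - 9 \log{\left(x + 2 \right)} + 12}{48 \left(x + 1\right)}] = \frac{3}{4 x^{4} + 8 x^{3} - 12 x^{2} - 32 x - 16}, which equals f(x).

An antiderivative is F(x) = \frac{x \log{\left(x - 2 \right)} + 8 x \log{\left(x + 1 \right)} - 9 x \log{\left(x + 2 \right)} + \log{\left(x - 2 \right)} + 8 \log{\left(x + 1 \right)} - 9 \log{\left(x + 2 \right)} + 12}{48 \left(x + 1\right)}.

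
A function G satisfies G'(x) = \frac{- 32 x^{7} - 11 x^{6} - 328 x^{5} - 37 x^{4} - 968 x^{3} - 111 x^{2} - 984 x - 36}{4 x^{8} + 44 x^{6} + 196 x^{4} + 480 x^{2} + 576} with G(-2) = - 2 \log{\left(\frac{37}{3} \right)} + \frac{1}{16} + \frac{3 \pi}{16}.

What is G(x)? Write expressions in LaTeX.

G(x) = \frac{- 8 x^{2} \log{\left(\frac{x^{4}}{3} + x^{2} + 3 \right)} - 3 x^{2} \operatorname{atan}{\left(\frac{x}{2} \right)} + 5 x - 32 \log{\left(\frac{x^{4}}{3} + x^{2} + 3 \right)} - 12 \operatorname{atan}{\left(\frac{x}{2} \right)} + 12}{4 x^{2} + 16}

The proposed G(x) is checked by its d/dx: the result must match the given G'(x).
A general antiderivative is \frac{\frac{5 x}{4} + 3}{x^{2} + 4} - 2 \log{\left(\frac{x^{4}}{3} + x^{2} + 3 \right)} - \frac{3 \operatorname{atan}{\left(\frac{x}{2} \right)}}{4} + C.
The condition gives C = - 2 \log{\left(\frac{37}{3} \right)} + \frac{1}{16} + \frac{3 \pi}{16} - (- 2 \log{\left(\frac{37}{3} \right)} + \frac{1}{16} + \frac{3 \pi}{16}) = 0.
So G(x) = \frac{- 8 x^{2} \log{\left(\frac{x^{4}}{3} + x^{2} + 3 \right)} - 3 x^{2} \operatorname{atan}{\left(\frac{x}{2} \right)} + 5 x - 32 \log{\left(\frac{x^{4}}{3} + x^{2} + 3 \right)} - 12 \operatorname{atan}{\left(\frac{x}{2} \right)} + 12}{4 x^{2} + 16}.
Check: d/dx[\frac{- 8 x^{2} \log{\left(\frac{x^{4}}{3} + x^{2} + 3 \right)} - 3 x^{2} \operatorname{atan}{\left(\frac{x}{2} \right)} + 5 x - 32 \log{\left(\frac{x^{4}}{3} + x^{2} + 3 \right)} - 12 \operatorname{atan}{\left(\frac{x}{2} \right)} + 12}{4 x^{2} + 16}] = \frac{- 32 x^{7} - 11 x^{6} - 328 x^{5} - 37 x^{4} - 968 x^{3} - 111 x^{2} - 984 x - 36}{4 x^{8} + 44 x^{6} + 196 x^{4} + 480 x^{2} + 576} = G'(x).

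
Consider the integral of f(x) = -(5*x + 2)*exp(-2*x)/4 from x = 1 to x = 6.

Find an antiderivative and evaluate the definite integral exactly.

Antiderivative: F(x) = (10*x + 9)*exp(-2*x)/16; value = -19*exp(-2)/16 + 69*exp(-12)/16

Recognize the product-rule pattern: f = u'v + uv' with u = 5*x/8 + 9/16, v = exp(-2*x), so integration by parts undoes it.
F(x) = (10*x + 9)*exp(-2*x)/16 is an antiderivative of f.
Check: d/dx[(10*x + 9)*exp(-2*x)/16] = (-5*x - 2)*exp(-2*x)/4, which equals f(x).
F(6) = 69*exp(-12)/16; F(1) = 19*exp(-2)/16.
Integral = F(6) - F(1) = -19*exp(-2)/16 + 69*exp(-12)/16.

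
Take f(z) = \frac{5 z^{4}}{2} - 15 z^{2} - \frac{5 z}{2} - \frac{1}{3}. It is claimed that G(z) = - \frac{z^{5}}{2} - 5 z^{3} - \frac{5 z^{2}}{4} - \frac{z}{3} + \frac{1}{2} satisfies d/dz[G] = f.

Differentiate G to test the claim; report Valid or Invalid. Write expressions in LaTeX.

d/dz[G] = - \frac{5 z^{4}}{2} - 15 z^{2} - \frac{5 z}{2} - \frac{1}{3}
d/dz[G] - f(z) = - 5 z^{4} != 0.

Invalid: d/dz[G] - f = - 5 z^{4}, which is not 0.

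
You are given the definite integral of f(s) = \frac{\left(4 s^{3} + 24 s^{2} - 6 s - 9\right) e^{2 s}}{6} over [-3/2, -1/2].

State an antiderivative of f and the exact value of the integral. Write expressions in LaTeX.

f has the shape u'v + uv' for u = \frac{s^{3}}{3} + \frac{3 s^{2}}{2} - 2 s + \frac{1}{4} and v = e^{2 s} — it is the derivative of the product u*v.
F(s) = \frac{s^{3} e^{2 s}}{3} + \frac{3 s^{2} e^{2 s}}{2} - 2 s e^{2 s} + \frac{e^{2 s}}{4} is an antiderivative of f.
Check: d/ds[\frac{s^{3} e^{2 s}}{3} + \frac{3 s^{2} e^{2 s}}{2} - 2 s e^{2 s} + \frac{e^{2 s}}{4}] = \frac{2 s^{3} e^{2 s}}{3} + 4 s^{2} e^{2 s} - s e^{2 s} - \frac{3 e^{2 s}}{2}, which equals f(s).
F(-1/2) = \frac{19}{12 e}; F(-3/2) = \frac{11}{2 e^{3}}.
Integral = F(-1/2) - F(-3/2) = - \frac{11}{2 e^{3}} + \frac{19}{12 e}.

Antiderivative: F(s) = \frac{s^{3} e^{2 s}}{3} + \frac{3 s^{2} e^{2 s}}{2} - 2 s e^{2 s} + \frac{e^{2 s}}{4}; value = - \frac{11}{2 e^{3}} + \frac{19}{12 e}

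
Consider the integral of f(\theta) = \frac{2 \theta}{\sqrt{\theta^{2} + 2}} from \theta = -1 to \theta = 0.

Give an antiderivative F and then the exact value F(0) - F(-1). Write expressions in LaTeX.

Antiderivative: F(\theta) = 2 \sqrt{\theta^{2} + 2}; value = - 2 \sqrt{3} + 2 \sqrt{2}

The substitution u = \theta^{2} + 2 works: f is exactly (dF/du)*(du/d\theta) for that inner function.
F(\theta) = 2 \sqrt{\theta^{2} + 2} is an antiderivative of f.
Check: d/d\theta[2 \sqrt{\theta^{2} + 2}] = \frac{2 \theta}{\sqrt{\theta^{2} + 2}} = f(\theta).
F(0) = 2 \sqrt{2}; F(-1) = 2 \sqrt{3}.
Integral = F(0) - F(-1) = - 2 \sqrt{3} + 2 \sqrt{2}.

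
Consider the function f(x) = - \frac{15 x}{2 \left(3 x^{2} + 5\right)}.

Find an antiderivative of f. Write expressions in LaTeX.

f matches the chain-rule pattern g'(h)*h' with inner function h(x) = x^{2} + \frac{5}{3}; substituting u = h(x) collapses the integral.
Check: d/dx[- \frac{5 \log{\left(x^{2} + \frac{5}{3} \right)}}{4}] = - \frac{15 x}{6 x^{2} + 10}, which equals f(x).

An antiderivative is F(x) = - \frac{5 \log{\left(x^{2} + \frac{5}{3} \right)}}{4}.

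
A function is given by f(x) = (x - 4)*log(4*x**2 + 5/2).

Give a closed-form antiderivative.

An antiderivative is F(x) = -x**2/2 + 8*x + (x**2/2 - 4*x)*log(4*x**2 + 5/2) + 5*log(x**2 + 5/8)/16 - 2*sqrt(10)*atan(2*sqrt(10)*x/5).

Differentiate the proposed F(x) back; it has to land on f(x) exactly.
Check: d/dx[-x**2/2 + 8*x + (x**2/2 - 4*x)*log(4*x**2 + 5/2) + 5*log(x**2 + 5/8)/16 - 2*sqrt(10)*atan(2*sqrt(10)*x/5)] = x*log(4*x**2 + 5/2) - 4*log(4*x**2 + 5/2), which equals f(x).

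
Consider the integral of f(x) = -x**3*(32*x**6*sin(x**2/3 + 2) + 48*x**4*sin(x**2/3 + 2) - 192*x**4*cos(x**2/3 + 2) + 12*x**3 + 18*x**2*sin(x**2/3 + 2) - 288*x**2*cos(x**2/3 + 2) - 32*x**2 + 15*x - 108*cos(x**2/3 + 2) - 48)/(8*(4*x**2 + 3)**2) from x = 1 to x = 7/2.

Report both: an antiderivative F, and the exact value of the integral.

Antiderivative: F(x) = x**4*(12*x**2*cos(x**2/3 + 2) - x + 9*cos(x**2/3 + 2) + 4)/(8*(4*x**2 + 3)); value = 11815/93184 - 3*cos(7/3)/8 + 7203*cos(73/12)/128

f has the shape u'v + uv' for u = x**4/4 and v = (1 - x/4)/(2*x**2 + 3/2) + 3*cos(x**2/3 + 2)/2 — it is the derivative of the product u*v.
F(x) = x**4*(12*x**2*cos(x**2/3 + 2) - x + 9*cos(x**2/3 + 2) + 4)/(8*(4*x**2 + 3)) is an antiderivative of f.
Check: d/dx[x**4*(12*x**2*cos(x**2/3 + 2) - x + 9*cos(x**2/3 + 2) + 4)/(8*(4*x**2 + 3))] = (-32*x**9*sin(x**2/3 + 2) - 48*x**7*sin(x**2/3 + 2) + 192*x**7*cos(x**2/3 + 2) - 12*x**6 - 18*x**5*sin(x**2/3 + 2) + 288*x**5*cos(x**2/3 + 2) + 32*x**5 - 15*x**4 + 108*x**3*cos(x**2/3 + 2) + 48*x**3)/(128*x**4 + 192*x**2 + 72), which equals f(x).
F(7/2) = 2401/13312 + 7203*cos(73/12)/128; F(1) = 3*cos(7/3)/8 + 3/56.
Integral = F(7/2) - F(1) = 11815/93184 - 3*cos(7/3)/8 + 7203*cos(73/12)/128.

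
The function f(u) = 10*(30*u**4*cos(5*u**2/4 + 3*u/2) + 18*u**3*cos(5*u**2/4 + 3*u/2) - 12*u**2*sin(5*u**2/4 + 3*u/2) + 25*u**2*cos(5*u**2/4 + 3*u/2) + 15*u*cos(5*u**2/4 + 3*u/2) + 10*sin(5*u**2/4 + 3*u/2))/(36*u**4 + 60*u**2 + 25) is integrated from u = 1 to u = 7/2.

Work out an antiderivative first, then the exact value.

Whatever form F(u) takes, F'(u) = f(u) is non-negotiable.
F(u) = 20*u*sin(5*u**2/4 + 3*u/2)/(6*u**2 + 5) is an antiderivative of f.
Check: d/du[20*u*sin(5*u**2/4 + 3*u/2)/(6*u**2 + 5)] = (300*u**4*cos(5*u**2/4 + 3*u/2) + 180*u**3*cos(5*u**2/4 + 3*u/2) - 120*u**2*sin(5*u**2/4 + 3*u/2) + 250*u**2*cos(5*u**2/4 + 3*u/2) + 150*u*cos(5*u**2/4 + 3*u/2) + 100*sin(5*u**2/4 + 3*u/2))/(36*u**4 + 60*u**2 + 25), which equals f(u).
F(7/2) = 140*sin(329/16)/157; F(1) = 20*sin(11/4)/11.
Integral = F(7/2) - F(1) = -20*sin(11/4)/11 + 140*sin(329/16)/157.

Antiderivative: F(u) = 20*u*sin(5*u**2/4 + 3*u/2)/(6*u**2 + 5); value = -20*sin(11/4)/11 + 140*sin(329/16)/157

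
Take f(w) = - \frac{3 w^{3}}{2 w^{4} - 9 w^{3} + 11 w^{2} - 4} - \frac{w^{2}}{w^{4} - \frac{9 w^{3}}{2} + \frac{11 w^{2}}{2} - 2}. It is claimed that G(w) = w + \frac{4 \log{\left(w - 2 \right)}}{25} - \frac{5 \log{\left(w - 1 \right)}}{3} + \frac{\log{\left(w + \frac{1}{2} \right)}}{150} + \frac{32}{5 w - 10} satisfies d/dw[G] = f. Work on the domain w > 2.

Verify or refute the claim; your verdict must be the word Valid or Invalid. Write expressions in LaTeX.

d/dw[G] = \frac{2 w^{4} - 12 w^{3} + 9 w^{2} - 4}{2 w^{4} - 9 w^{3} + 11 w^{2} - 4}
d/dw[G] - f(w) = 1 != 0.

Invalid: d/dw[G] - f = 1, which is not 0.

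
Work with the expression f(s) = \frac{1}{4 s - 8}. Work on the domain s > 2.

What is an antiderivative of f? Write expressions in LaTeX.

An antiderivative is F(s) = \frac{\log{\left(s - 2 \right)}}{4}.

Since d/ds undoes antidifferentiation here, F'(s) = f(s) is required of F(s).
Check: d/ds[\frac{\log{\left(s - 2 \right)}}{4}] = \frac{1}{4 s - 8} = f(s).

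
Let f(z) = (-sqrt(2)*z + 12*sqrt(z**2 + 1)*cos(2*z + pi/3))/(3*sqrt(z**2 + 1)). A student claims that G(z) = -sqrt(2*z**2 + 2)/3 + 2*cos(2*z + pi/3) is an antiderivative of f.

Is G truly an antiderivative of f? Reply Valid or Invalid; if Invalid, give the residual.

Invalid: d/dz[G] - f = -4*sin(2*z + pi/3) - 4*cos(2*z + pi/3), which is not 0.

d/dz[G] = (-sqrt(2)*z - 12*sqrt(z**2 + 1)*sin(2*z + pi/3))/(3*sqrt(z**2 + 1))
d/dz[G] - f(z) = -4*sin(2*z + pi/3) - 4*cos(2*z + pi/3) != 0.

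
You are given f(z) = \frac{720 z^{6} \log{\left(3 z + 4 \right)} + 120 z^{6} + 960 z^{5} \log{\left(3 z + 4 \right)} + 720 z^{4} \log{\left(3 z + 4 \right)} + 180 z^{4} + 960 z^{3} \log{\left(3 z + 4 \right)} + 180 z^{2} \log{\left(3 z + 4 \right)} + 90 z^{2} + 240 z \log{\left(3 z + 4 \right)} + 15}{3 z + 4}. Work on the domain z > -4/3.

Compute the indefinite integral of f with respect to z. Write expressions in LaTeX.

F(z) = 5 \left(2 z^{2} + 1\right)^{3} \log{\left(3 z + 4 \right)} + C

f has the shape u'v + uv' for u = 5 \left(2 z^{2} + 1\right)^{3} and v = \log{\left(3 z + 4 \right)} — it is the derivative of the product u*v.
Check: d/dz[5 \left(2 z^{2} + 1\right)^{3} \log{\left(3 z + 4 \right)}] = \frac{720 z^{6} \log{\left(3 z + 4 \right)} + 120 z^{6} + 960 z^{5} \log{\left(3 z + 4 \right)} + 720 z^{4} \log{\left(3 z + 4 \right)} + 180 z^{4} + 960 z^{3} \log{\left(3 z + 4 \right)} + 180 z^{2} \log{\left(3 z + 4 \right)} + 90 z^{2} + 240 z \log{\left(3 z + 4 \right)} + 15}{3 z + 4} = f(z).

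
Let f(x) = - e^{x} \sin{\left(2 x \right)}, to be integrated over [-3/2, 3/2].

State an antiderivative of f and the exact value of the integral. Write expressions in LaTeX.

Antiderivative: F(x) = \frac{\left(- \sin{\left(2 x \right)} + 2 \cos{\left(2 x \right)}\right) e^{x}}{5}; value = \frac{2 e^{\frac{3}{2}} \cos{\left(3 \right)}}{5} - \frac{e^{\frac{3}{2}} \sin{\left(3 \right)}}{5} - \frac{\sin{\left(3 \right)}}{5 e^{\frac{3}{2}}} - \frac{2 \cos{\left(3 \right)}}{5 e^{\frac{3}{2}}}

Since d/dx undoes antidifferentiation here, F'(x) = f(x) is required of F(x).
F(x) = \frac{\left(- \sin{\left(2 x \right)} + 2 \cos{\left(2 x \right)}\right) e^{x}}{5} is an antiderivative of f.
Check: d/dx[\frac{\left(- \sin{\left(2 x \right)} + 2 \cos{\left(2 x \right)}\right) e^{x}}{5}] = - e^{x} \sin{\left(2 x \right)} = f(x).
F(3/2) = \frac{2 e^{\frac{3}{2}} \cos{\left(3 \right)}}{5} - \frac{e^{\frac{3}{2}} \sin{\left(3 \right)}}{5}; F(-3/2) = \frac{2 \cos{\left(3 \right)}}{5 e^{\frac{3}{2}}} + \frac{\sin{\left(3 \right)}}{5 e^{\frac{3}{2}}}.
Integral = F(3/2) - F(-3/2) = \frac{2 e^{\frac{3}{2}} \cos{\left(3 \right)}}{5} - \frac{e^{\frac{3}{2}} \sin{\left(3 \right)}}{5} - \frac{\sin{\left(3 \right)}}{5 e^{\frac{3}{2}}} - \frac{2 \cos{\left(3 \right)}}{5 e^{\frac{3}{2}}}.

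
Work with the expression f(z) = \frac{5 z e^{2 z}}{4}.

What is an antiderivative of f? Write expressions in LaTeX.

An antiderivative is F(z) = \frac{5 z e^{2 z}}{8} - \frac{5 e^{2 z}}{16}.

Recognize the product-rule pattern: f = u'v + uv' with u = \frac{5 z}{8} - \frac{5}{16}, v = e^{2 z}, so integration by parts undoes it.
Check: d/dz[\frac{5 z e^{2 z}}{8} - \frac{5 e^{2 z}}{16}] = \frac{5 z e^{2 z}}{4} = f(z).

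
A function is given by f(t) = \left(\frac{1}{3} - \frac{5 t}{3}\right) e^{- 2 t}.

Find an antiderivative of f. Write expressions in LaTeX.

An antiderivative is F(t) = \frac{\left(10 t + 3\right) e^{- 2 t}}{12}.

f has the shape u'v + uv' for u = \frac{5 t}{6} + \frac{1}{4} and v = e^{- 2 t} — it is the derivative of the product u*v.
Check: d/dt[\frac{\left(10 t + 3\right) e^{- 2 t}}{12}] = \frac{\left(1 - 5 t\right) e^{- 2 t}}{3}, which equals f(t).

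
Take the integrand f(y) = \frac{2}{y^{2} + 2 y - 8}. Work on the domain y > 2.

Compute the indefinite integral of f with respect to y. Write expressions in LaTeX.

The denominator factors as \left(y - 2\right) \left(y + 4\right); partial fractions split f into directly integrable pieces: - \frac{1}{3 \left(y + 4\right)} + \frac{1}{3 \left(y - 2\right)}.
Check: d/dy[\frac{\log{\left(y - 2 \right)} - \log{\left(y + 4 \right)}}{3}] = \frac{2}{y^{2} + 2 y - 8} = f(y).

F(y) = \frac{\log{\left(y - 2 \right)} - \log{\left(y + 4 \right)}}{3} + C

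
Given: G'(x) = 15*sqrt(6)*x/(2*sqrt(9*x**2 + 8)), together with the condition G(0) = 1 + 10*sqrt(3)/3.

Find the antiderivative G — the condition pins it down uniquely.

G(x) = (5*sqrt(6)*sqrt(9*x**2 + 8) + 6)/6

G'(x) matches the chain-rule pattern g'(h)*h' with inner function h(x) = 3*x**2/2 + 4/3; substituting u = h(x) collapses the integral.
A general antiderivative is 5*sqrt(3*x**2/2 + 4/3) + C.
The condition gives C = 1 + 10*sqrt(3)/3 - (10*sqrt(3)/3) = 1.
So G(x) = (5*sqrt(6)*sqrt(9*x**2 + 8) + 6)/6.
Check: d/dx[(5*sqrt(6)*sqrt(9*x**2 + 8) + 6)/6] = 15*sqrt(6)*x/(2*sqrt(9*x**2 + 8)) = G'(x).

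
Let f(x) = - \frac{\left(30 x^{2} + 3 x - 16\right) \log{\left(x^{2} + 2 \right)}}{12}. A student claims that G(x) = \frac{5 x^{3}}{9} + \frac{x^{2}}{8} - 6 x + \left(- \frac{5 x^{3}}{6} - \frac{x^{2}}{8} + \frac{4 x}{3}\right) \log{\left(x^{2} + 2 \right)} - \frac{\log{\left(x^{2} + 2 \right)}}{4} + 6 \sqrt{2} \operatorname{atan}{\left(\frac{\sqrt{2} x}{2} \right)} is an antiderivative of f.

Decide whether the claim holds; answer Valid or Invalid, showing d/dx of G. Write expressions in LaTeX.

Valid - the claim checks out under differentiation.

d/dx[G] = - \frac{5 x^{2} \log{\left(x^{2} + 2 \right)}}{2} - \frac{x \log{\left(x^{2} + 2 \right)}}{4} + \frac{4 \log{\left(x^{2} + 2 \right)}}{3}
This equals f(x) exactly, so the claim holds.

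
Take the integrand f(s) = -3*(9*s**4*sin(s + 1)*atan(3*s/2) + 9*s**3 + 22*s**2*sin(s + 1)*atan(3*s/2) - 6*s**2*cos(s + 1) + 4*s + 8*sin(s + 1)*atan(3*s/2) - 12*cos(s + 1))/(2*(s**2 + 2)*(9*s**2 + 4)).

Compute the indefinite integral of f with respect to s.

Any candidate F(s) must reproduce f(s) exactly when differentiated.
Check: d/ds[3*(-log(2*s**2 + 4) + 2*cos(s + 1)*atan(3*s/2))/4] = (-27*s**4*sin(s + 1)*atan(3*s/2) - 27*s**3 - 66*s**2*sin(s + 1)*atan(3*s/2) + 18*s**2*cos(s + 1) - 12*s - 24*sin(s + 1)*atan(3*s/2) + 36*cos(s + 1))/(18*s**4 + 44*s**2 + 16), which equals f(s).

F(s) = 3*(-log(2*s**2 + 4) + 2*cos(s + 1)*atan(3*s/2))/4 + C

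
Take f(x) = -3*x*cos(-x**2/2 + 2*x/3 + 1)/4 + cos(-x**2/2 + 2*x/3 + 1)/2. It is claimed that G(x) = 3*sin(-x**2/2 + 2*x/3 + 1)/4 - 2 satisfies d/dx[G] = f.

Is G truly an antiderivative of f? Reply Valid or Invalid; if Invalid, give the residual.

Valid - differentiating G returns exactly f.

d/dx[G] = -3*x*cos(-x**2/2 + 2*x/3 + 1)/4 + cos(-x**2/2 + 2*x/3 + 1)/2
This equals f(x) exactly, so the claim holds.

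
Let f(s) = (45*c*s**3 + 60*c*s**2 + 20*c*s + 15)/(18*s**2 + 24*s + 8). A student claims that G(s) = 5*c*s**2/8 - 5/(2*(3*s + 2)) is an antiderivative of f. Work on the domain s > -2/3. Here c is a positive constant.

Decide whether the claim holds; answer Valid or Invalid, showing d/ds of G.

d/ds[G] = (45*c*s**3 + 60*c*s**2 + 20*c*s + 30)/(36*s**2 + 48*s + 16)
d/ds[G] - f(s) = -5*c*s/4 != 0.

Invalid: d/ds[G] - f = -5*c*s/4, which is not 0.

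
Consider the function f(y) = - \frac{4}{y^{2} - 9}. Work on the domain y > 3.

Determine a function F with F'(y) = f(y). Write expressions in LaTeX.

Factor the denominator (\left(y - 3\right) \left(y + 3\right)) and decompose: f = \frac{2}{3 \left(y + 3\right)} - \frac{2}{3 \left(y - 3\right)}; each piece integrates to a log, atan, or power term.
Check: d/dy[\frac{2 \left(- \log{\left(y - 3 \right)} + \log{\left(y + 3 \right)}\right)}{3}] = - \frac{4}{y^{2} - 9} = f(y).

An antiderivative is F(y) = \frac{2 \left(- \log{\left(y - 3 \right)} + \log{\left(y + 3 \right)}\right)}{3}.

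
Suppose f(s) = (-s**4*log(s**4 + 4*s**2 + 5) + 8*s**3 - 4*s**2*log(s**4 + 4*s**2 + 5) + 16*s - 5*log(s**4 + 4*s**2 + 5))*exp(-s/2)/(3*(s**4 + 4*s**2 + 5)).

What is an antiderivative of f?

An antiderivative is F(s) = 2*exp(-s/2)*log(s**4 + 4*s**2 + 5)/3.

Recognize the product-rule pattern: f = u'v + uv' with u = 2*exp(-s/2)/3, v = log(s**4 + 4*s**2 + 5), so integration by parts undoes it.
Check: d/ds[2*exp(-s/2)*log(s**4 + 4*s**2 + 5)/3] = (-s**4*log(s**4 + 4*s**2 + 5) + 8*s**3 - 4*s**2*log(s**4 + 4*s**2 + 5) + 16*s - 5*log(s**4 + 4*s**2 + 5))/(3*s**4*exp(s/2) + 12*s**2*exp(s/2) + 15*exp(s/2)), which equals f(s).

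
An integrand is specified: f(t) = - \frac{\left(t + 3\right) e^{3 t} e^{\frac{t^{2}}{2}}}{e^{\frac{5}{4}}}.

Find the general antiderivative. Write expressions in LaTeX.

F(t) = - \frac{e^{3 t} e^{\frac{t^{2}}{2}}}{e^{\frac{5}{4}}} + C

f matches the chain-rule pattern g'(h)*h' with inner function h(t) = \frac{t^{2}}{2} + 3 t - \frac{5}{4}; substituting u = h(t) collapses the integral.
Check: d/dt[- \frac{e^{3 t} e^{\frac{t^{2}}{2}}}{e^{\frac{5}{4}}}] = \frac{- t e^{3 t} e^{\frac{t^{2}}{2}} - 3 e^{3 t} e^{\frac{t^{2}}{2}}}{e^{\frac{5}{4}}}, which equals f(t).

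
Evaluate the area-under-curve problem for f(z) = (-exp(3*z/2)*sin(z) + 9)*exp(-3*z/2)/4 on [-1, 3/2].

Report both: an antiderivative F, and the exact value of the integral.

For F(z) to be correct the identity F'(z) - f(z) = 0 must hold.
F(z) = cos(z)/4 - 3*exp(-3*z/2)/2 is an antiderivative of f.
Check: d/dz[cos(z)/4 - 3*exp(-3*z/2)/2] = (-exp(3*z/2)*sin(z) + 9)*exp(-3*z/2)/4 = f(z).
F(3/2) = -3*exp(-9/4)/2 + cos(3/2)/4; F(-1) = -3*exp(3/2)/2 + cos(1)/4.
Integral = F(3/2) - F(-1) = -3*exp(-9/4)/2 - cos(1)/4 + cos(3/2)/4 + 3*exp(3/2)/2.

Antiderivative: F(z) = cos(z)/4 - 3*exp(-3*z/2)/2; value = -3*exp(-9/4)/2 - cos(1)/4 + cos(3/2)/4 + 3*exp(3/2)/2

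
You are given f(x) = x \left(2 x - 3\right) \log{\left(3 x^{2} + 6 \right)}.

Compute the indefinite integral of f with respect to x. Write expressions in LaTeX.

A candidate is checked by its d/dx: the result must match f(x).
Check: d/dx[\frac{2 x^{3} \log{\left(3 x^{2} + 6 \right)}}{3} - \frac{4 x^{3}}{9} - \frac{3 x^{2} \log{\left(3 x^{2} + 6 \right)}}{2} + \frac{3 x^{2}}{2} + \frac{8 x}{3} - 3 \log{\left(x^{2} + 2 \right)} - \frac{8 \sqrt{2} \operatorname{atan}{\left(\frac{\sqrt{2} x}{2} \right)}}{3}] = 2 x^{2} \log{\left(x^{2} + 2 \right)} + 2 x^{2} \log{\left(3 \right)} - 3 x \log{\left(x^{2} + 2 \right)} - 3 x \log{\left(3 \right)}, which equals f(x).

F(x) = \frac{2 x^{3} \log{\left(3 x^{2} + 6 \right)}}{3} - \frac{4 x^{3}}{9} - \frac{3 x^{2} \log{\left(3 x^{2} + 6 \right)}}{2} + \frac{3 x^{2}}{2} + \frac{8 x}{3} - 3 \log{\left(x^{2} + 2 \right)} - \frac{8 \sqrt{2} \operatorname{atan}{\left(\frac{\sqrt{2} x}{2} \right)}}{3} + C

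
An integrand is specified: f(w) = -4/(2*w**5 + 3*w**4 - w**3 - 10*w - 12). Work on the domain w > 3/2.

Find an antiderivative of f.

The denominator factors as (w + 1)*(w + 2)*(2*w - 3)*(w**2 + 2); partial fractions split f into directly integrable pieces: -2*(3*w - 4)/(51*(w**2 + 2)) - 64/(595*(2*w - 3)) - 2/(21*(w + 2)) + 4/(15*(w + 1)).
Check: d/dw[-32*log(w - 3/2)/595 + 4*log(w + 1)/15 - 2*log(w + 2)/21 - log(w**2 + 2)/17 + 4*sqrt(2)*atan(sqrt(2)*w/2)/51] = -4/(2*w**5 + 3*w**4 - w**3 - 10*w - 12) = f(w).

An antiderivative is F(w) = -32*log(w - 3/2)/595 + 4*log(w + 1)/15 - 2*log(w + 2)/21 - log(w**2 + 2)/17 + 4*sqrt(2)*atan(sqrt(2)*w/2)/51.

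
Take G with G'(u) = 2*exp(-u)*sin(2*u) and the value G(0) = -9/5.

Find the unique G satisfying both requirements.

G(u) = -(5*exp(u) + 2*sin(2*u) + 4*cos(2*u))*exp(-u)/5

Whatever form G(u) takes, its d/du must return the stated G'(u).
A general antiderivative is -2*exp(-u)*sin(2*u)/5 - 4*exp(-u)*cos(2*u)/5 + C.
The condition gives C = -9/5 - (-4/5) = -1.
So G(u) = -(5*exp(u) + 2*sin(2*u) + 4*cos(2*u))*exp(-u)/5.
Check: d/du[-(5*exp(u) + 2*sin(2*u) + 4*cos(2*u))*exp(-u)/5] = 2*exp(-u)*sin(2*u) = G'(u).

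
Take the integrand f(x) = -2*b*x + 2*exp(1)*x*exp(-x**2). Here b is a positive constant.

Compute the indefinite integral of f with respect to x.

F(x) = -b*x**2 - exp(1)*exp(-x**2) + C

Integrate term by term and add the pieces.
Check: d/dx[-b*x**2 - exp(1)*exp(-x**2)] = (-2*b*x*exp(x**2) + 2*exp(1)*x)*exp(-x**2), which equals f(x).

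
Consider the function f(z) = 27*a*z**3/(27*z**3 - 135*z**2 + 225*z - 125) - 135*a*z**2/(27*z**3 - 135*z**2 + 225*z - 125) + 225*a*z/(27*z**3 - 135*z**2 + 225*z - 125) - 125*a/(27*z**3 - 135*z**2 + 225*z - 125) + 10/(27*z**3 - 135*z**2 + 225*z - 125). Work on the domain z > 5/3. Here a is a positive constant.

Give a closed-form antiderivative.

An antiderivative is F(z) = (27*a*z**3 - 90*a*z**2 + 75*a*z - 5)/(27*z**2 - 90*z + 75).

Integrate term by term and add the pieces.
Check: d/dz[(27*a*z**3 - 90*a*z**2 + 75*a*z - 5)/(27*z**2 - 90*z + 75)] = (27*a*z**3 - 135*a*z**2 + 225*a*z - 125*a + 10)/(27*z**3 - 135*z**2 + 225*z - 125), which equals f(z).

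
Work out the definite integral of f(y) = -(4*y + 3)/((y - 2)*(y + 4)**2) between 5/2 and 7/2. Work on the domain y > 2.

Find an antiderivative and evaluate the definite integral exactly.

Antiderivative: F(y) = (-11*(y + 4)*log(y - 2) + 11*(y + 4)*log(y + 4) + 78)/(36*(y + 4)); value = -11*log(13/2)/36 - 11*log(2)/36 - 11*log(3/2)/36 - 2/45 + 11*log(15/2)/36

Factor the denominator ((y - 2)*(y + 4)**2) and decompose: f = 11/(36*(y + 4)) - 13/(6*(y + 4)**2) - 11/(36*(y - 2)); each piece integrates to a log, atan, or power term.
F(y) = (-11*(y + 4)*log(y - 2) + 11*(y + 4)*log(y + 4) + 78)/(36*(y + 4)) is an antiderivative of f.
Check: d/dy[(-11*(y + 4)*log(y - 2) + 11*(y + 4)*log(y + 4) + 78)/(36*(y + 4))] = (-4*y - 3)/(y**3 + 6*y**2 - 32), which equals f(y).
F(7/2) = -11*log(3/2)/36 + 13/45 + 11*log(15/2)/36; F(5/2) = 11*log(2)/36 + 1/3 + 11*log(13/2)/36.
Integral = F(7/2) - F(5/2) = -11*log(13/2)/36 - 11*log(2)/36 - 11*log(3/2)/36 - 2/45 + 11*log(15/2)/36.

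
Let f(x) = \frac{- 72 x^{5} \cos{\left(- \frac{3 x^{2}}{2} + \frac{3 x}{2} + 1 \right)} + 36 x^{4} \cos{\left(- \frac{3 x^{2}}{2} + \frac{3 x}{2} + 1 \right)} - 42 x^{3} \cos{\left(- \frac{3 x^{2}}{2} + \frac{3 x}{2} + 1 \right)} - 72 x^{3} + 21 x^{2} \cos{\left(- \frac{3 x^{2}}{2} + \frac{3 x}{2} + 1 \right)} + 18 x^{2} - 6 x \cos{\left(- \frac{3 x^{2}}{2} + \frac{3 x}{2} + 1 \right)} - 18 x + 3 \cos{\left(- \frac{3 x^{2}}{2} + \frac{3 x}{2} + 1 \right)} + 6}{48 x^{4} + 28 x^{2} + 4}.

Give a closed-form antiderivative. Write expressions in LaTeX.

For F(x) to be correct the identity F'(x) - f(x) = 0 must hold.
Check: d/dx[- \frac{3 \log{\left(3 x^{2} + 1 \right)}}{4} + \frac{\sin{\left(- \frac{3 x^{2}}{2} + \frac{3 x}{2} + 1 \right)}}{2} + \frac{3 \operatorname{atan}{\left(2 x \right)}}{4}] = \frac{- 72 x^{5} \cos{\left(- \frac{3 x^{2}}{2} + \frac{3 x}{2} + 1 \right)} + 36 x^{4} \cos{\left(- \frac{3 x^{2}}{2} + \frac{3 x}{2} + 1 \right)} - 42 x^{3} \cos{\left(- \frac{3 x^{2}}{2} + \frac{3 x}{2} + 1 \right)} - 72 x^{3} + 21 x^{2} \cos{\left(- \frac{3 x^{2}}{2} + \frac{3 x}{2} + 1 \right)} + 18 x^{2} - 6 x \cos{\left(- \frac{3 x^{2}}{2} + \frac{3 x}{2} + 1 \right)} - 18 x + 3 \cos{\left(- \frac{3 x^{2}}{2} + \frac{3 x}{2} + 1 \right)} + 6}{48 x^{4} + 28 x^{2} + 4} = f(x).

An antiderivative is F(x) = - \frac{3 \log{\left(3 x^{2} + 1 \right)}}{4} + \frac{\sin{\left(- \frac{3 x^{2}}{2} + \frac{3 x}{2} + 1 \right)}}{2} + \frac{3 \operatorname{atan}{\left(2 x \right)}}{4}.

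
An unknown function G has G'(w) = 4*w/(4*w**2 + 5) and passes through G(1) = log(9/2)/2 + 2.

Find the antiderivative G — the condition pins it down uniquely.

G'(w) matches the chain-rule pattern g'(h)*h' with inner function h(w) = 2*w**2 + 5/2; substituting u = h(w) collapses the integral.
A general antiderivative is log(2*w**2 + 5/2)/2 + C.
The condition gives C = log(9/2)/2 + 2 - (log(9/2)/2) = 2.
So G(w) = log(2*w**2 + 5/2)/2 + 2.
Check: d/dw[log(2*w**2 + 5/2)/2 + 2] = 4*w/(4*w**2 + 5) = G'(w).

G(w) = log(2*w**2 + 5/2)/2 + 2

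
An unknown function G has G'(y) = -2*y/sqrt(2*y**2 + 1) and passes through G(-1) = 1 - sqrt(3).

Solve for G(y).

The substitution u = 2*y**2 + 1 works: G'(y) is exactly (dG/du)*(du/dy) for that inner function.
A general antiderivative is -sqrt(2*y**2 + 1) + C.
The condition gives C = 1 - sqrt(3) - (-sqrt(3)) = 1.
So G(y) = 1 - sqrt(2*y**2 + 1).
Check: d/dy[1 - sqrt(2*y**2 + 1)] = -2*y/sqrt(2*y**2 + 1) = G'(y).

G(y) = 1 - sqrt(2*y**2 + 1)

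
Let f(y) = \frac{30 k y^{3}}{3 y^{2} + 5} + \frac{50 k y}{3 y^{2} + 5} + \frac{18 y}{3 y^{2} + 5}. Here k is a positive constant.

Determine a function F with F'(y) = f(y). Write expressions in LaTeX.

The integrand splits into summands that can be handled one at a time.
Check: d/dy[5 k y^{2} + 3 \log{\left(y^{2} + \frac{5}{3} \right)}] = \frac{30 k y^{3} + 50 k y + 18 y}{3 y^{2} + 5}, which equals f(y).

An antiderivative is F(y) = 5 k y^{2} + 3 \log{\left(y^{2} + \frac{5}{3} \right)}.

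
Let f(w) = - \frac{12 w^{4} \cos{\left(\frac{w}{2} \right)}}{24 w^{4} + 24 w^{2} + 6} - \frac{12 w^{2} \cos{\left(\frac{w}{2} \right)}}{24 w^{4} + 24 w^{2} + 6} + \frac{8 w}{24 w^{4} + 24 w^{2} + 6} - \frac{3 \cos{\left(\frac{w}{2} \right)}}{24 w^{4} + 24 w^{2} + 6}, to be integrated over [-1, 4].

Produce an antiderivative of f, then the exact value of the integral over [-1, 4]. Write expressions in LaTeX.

Integrate term by term and add the pieces.
F(w) = \frac{- 3 \left(2 w^{2} + 1\right) \sin{\left(\frac{w}{2} \right)} - 1}{3 \left(2 w^{2} + 1\right)} is an antiderivative of f.
Check: d/dw[\frac{- 3 \left(2 w^{2} + 1\right) \sin{\left(\frac{w}{2} \right)} - 1}{3 \left(2 w^{2} + 1\right)}] = \frac{- 12 w^{4} \cos{\left(\frac{w}{2} \right)} - 12 w^{2} \cos{\left(\frac{w}{2} \right)} + 8 w - 3 \cos{\left(\frac{w}{2} \right)}}{24 w^{4} + 24 w^{2} + 6}, which equals f(w).
F(4) = - \sin{\left(2 \right)} - \frac{1}{99}; F(-1) = - \frac{1}{9} + \sin{\left(\frac{1}{2} \right)}.
Integral = F(4) - F(-1) = - \sin{\left(2 \right)} - \sin{\left(\frac{1}{2} \right)} + \frac{10}{99}.

Antiderivative: F(w) = \frac{- 3 \left(2 w^{2} + 1\right) \sin{\left(\frac{w}{2} \right)} - 1}{3 \left(2 w^{2} + 1\right)}; value = - \sin{\left(2 \right)} - \sin{\left(\frac{1}{2} \right)} + \frac{10}{99}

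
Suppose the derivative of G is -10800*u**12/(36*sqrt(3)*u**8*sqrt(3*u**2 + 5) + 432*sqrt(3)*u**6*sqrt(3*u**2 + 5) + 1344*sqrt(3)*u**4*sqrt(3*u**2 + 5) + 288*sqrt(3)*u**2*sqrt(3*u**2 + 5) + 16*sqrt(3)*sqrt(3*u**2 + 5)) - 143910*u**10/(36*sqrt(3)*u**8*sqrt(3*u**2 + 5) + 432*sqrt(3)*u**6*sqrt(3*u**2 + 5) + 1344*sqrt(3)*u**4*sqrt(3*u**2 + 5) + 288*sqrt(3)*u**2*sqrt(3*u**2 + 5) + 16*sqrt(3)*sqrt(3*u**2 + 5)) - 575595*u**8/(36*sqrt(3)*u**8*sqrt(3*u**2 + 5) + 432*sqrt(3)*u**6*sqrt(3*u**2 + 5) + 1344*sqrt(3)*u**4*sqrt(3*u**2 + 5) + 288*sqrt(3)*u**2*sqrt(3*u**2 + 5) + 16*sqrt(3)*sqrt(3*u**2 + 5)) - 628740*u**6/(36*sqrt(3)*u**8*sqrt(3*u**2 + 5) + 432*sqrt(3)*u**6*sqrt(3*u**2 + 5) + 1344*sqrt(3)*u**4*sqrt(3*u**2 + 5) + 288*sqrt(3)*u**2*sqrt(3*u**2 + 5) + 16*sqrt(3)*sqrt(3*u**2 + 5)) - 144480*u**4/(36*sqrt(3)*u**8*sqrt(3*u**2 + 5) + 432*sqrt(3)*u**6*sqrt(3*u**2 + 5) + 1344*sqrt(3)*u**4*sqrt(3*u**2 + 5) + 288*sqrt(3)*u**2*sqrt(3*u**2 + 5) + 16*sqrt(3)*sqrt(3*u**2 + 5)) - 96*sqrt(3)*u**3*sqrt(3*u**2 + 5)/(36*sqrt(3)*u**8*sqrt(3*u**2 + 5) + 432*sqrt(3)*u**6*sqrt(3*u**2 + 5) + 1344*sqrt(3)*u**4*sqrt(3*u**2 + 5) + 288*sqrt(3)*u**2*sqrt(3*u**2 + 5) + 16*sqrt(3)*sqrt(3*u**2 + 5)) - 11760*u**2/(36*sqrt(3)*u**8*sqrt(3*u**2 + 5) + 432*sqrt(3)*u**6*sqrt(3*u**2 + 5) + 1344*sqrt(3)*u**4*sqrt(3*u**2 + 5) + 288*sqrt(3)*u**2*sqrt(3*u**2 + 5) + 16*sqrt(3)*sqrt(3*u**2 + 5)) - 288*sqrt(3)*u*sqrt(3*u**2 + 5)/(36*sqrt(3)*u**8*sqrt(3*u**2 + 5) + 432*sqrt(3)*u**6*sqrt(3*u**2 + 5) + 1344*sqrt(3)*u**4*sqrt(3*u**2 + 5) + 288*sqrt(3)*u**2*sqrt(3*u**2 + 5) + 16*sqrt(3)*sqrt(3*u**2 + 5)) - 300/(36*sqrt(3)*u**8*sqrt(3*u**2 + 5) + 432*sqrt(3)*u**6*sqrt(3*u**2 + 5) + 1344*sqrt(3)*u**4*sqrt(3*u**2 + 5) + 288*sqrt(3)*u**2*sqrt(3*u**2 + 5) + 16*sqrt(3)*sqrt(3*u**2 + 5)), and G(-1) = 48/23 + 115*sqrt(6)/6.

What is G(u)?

G(u) = (72*u**4 + 432*u**2 - 5*sqrt(3)*u*sqrt(3*u**2 + 5)*(20*u**2 + 3)*(3*u**4 + 18*u**2 + 2) + 72)/(12*(3*u**4 + 18*u**2 + 2))

Integrate term by term and add the pieces.
A general antiderivative is -5*sqrt(u**2 + 5/3)*(5*u**3 + 3*u/4) + 1/(3*(u**4/2 + 3*u**2 + 1/3)) + C.
The condition gives C = 48/23 + 115*sqrt(6)/6 - (2/23 + 115*sqrt(6)/6) = 2.
So G(u) = (72*u**4 + 432*u**2 - 5*sqrt(3)*u*sqrt(3*u**2 + 5)*(20*u**2 + 3)*(3*u**4 + 18*u**2 + 2) + 72)/(12*(3*u**4 + 18*u**2 + 2)).
Check: d/du[(72*u**4 + 432*u**2 - 5*sqrt(3)*u*sqrt(3*u**2 + 5)*(20*u**2 + 3)*(3*u**4 + 18*u**2 + 2) + 72)/(12*(3*u**4 + 18*u**2 + 2))] = (-3600*sqrt(3)*u**12 - 47970*sqrt(3)*u**10 - 191865*sqrt(3)*u**8 - 209580*sqrt(3)*u**6 - 48160*sqrt(3)*u**4 - 96*u**3*sqrt(3*u**2 + 5) - 3920*sqrt(3)*u**2 - 288*u*sqrt(3*u**2 + 5) - 100*sqrt(3))/(36*u**8*sqrt(3*u**2 + 5) + 432*u**6*sqrt(3*u**2 + 5) + 1344*u**4*sqrt(3*u**2 + 5) + 288*u**2*sqrt(3*u**2 + 5) + 16*sqrt(3*u**2 + 5)), which equals G'(u).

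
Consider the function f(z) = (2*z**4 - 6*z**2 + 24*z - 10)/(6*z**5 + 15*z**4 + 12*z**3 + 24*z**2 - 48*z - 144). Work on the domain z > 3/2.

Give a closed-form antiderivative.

The denominator factors as 3*(z + 2)**2*(2*z - 3)*(z**2 + 4); partial fractions split f into directly integrable pieces: -(27*z + 328)/(600*(z**2 + 4)) + 362/(3675*(2*z - 3)) + 129/(392*(z + 2)) + 25/(84*(z + 2)**2).
Check: d/dz[-(-2896*z*log(z - 3/2) - 19350*z*log(z + 2) + 1323*z*log(z**2 + 4) + 16072*z*atan(z/2) - 5792*log(z - 3/2) - 38700*log(z + 2) + 2646*log(z**2 + 4) + 32144*atan(z/2) + 17500)/(58800*(z + 2))] = (2*z**4 - 6*z**2 + 24*z - 10)/(6*z**5 + 15*z**4 + 12*z**3 + 24*z**2 - 48*z - 144) = f(z).

An antiderivative is F(z) = -(-2896*z*log(z - 3/2) - 19350*z*log(z + 2) + 1323*z*log(z**2 + 4) + 16072*z*atan(z/2) - 5792*log(z - 3/2) - 38700*log(z + 2) + 2646*log(z**2 + 4) + 32144*atan(z/2) + 17500)/(58800*(z + 2)).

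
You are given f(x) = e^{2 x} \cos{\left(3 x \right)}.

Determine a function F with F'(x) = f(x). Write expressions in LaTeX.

An antiderivative is F(x) = \frac{3 e^{2 x} \sin{\left(3 x \right)}}{13} + \frac{2 e^{2 x} \cos{\left(3 x \right)}}{13}.

A candidate is checked by its d/dx: the result must match f(x).
Check: d/dx[\frac{3 e^{2 x} \sin{\left(3 x \right)}}{13} + \frac{2 e^{2 x} \cos{\left(3 x \right)}}{13}] = e^{2 x} \cos{\left(3 x \right)} = f(x).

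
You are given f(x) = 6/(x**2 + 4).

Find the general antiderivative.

Since d/dx undoes antidifferentiation here, F'(x) = f(x) is required of F(x).
Check: d/dx[3*atan(x/2)] = 6/(x**2 + 4) = f(x).

F(x) = 3*atan(x/2) + C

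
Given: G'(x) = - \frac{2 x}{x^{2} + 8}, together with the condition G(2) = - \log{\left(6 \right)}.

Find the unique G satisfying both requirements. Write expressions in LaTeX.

G(x) = - \log{\left(\frac{x^{2}}{2} + 4 \right)}

The substitution u = \frac{x^{2}}{2} + 4 works: G'(x) is exactly (dG/du)*(du/dx) for that inner function.
A general antiderivative is - \log{\left(\frac{x^{2}}{2} + 4 \right)} + C.
The condition gives C = - \log{\left(6 \right)} - (- \log{\left(6 \right)}) = 0.
So G(x) = - \log{\left(\frac{x^{2}}{2} + 4 \right)}.
Check: d/dx[- \log{\left(\frac{x^{2}}{2} + 4 \right)}] = - \frac{2 x}{x^{2} + 8} = G'(x).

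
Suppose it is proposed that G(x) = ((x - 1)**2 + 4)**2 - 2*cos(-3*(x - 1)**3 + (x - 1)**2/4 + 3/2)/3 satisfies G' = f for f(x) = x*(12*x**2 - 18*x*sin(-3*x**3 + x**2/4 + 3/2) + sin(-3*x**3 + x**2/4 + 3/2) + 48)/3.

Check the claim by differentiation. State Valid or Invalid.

d/dx[G] = 4*x**3 + 6*x**2*sin(3*x**3 - 37*x**2/4 + 19*x/2 - 19/4) - 12*x**2 - 37*x*sin(3*x**3 - 37*x**2/4 + 19*x/2 - 19/4)/3 + 28*x + 19*sin(3*x**3 - 37*x**2/4 + 19*x/2 - 19/4)/3 - 20
d/dx[G] - f(x) = 6*x**2*sin(-3*x**3 + x**2/4 + 3/2) + 6*x**2*sin(3*x**3 - 37*x**2/4 + 19*x/2 - 19/4) - 12*x**2 - x*sin(-3*x**3 + x**2/4 + 3/2)/3 - 37*x*sin(3*x**3 - 37*x**2/4 + 19*x/2 - 19/4)/3 + 12*x + 19*sin(3*x**3 - 37*x**2/4 + 19*x/2 - 19/4)/3 - 20 != 0.

Invalid: d/dx[G] - f = 6*x**2*sin(-3*x**3 + x**2/4 + 3/2) + 6*x**2*sin(3*x**3 - 37*x**2/4 + 19*x/2 - 19/4) - 12*x**2 - x*sin(-3*x**3 + x**2/4 + 3/2)/3 - 37*x*sin(3*x**3 - 37*x**2/4 + 19*x/2 - 19/4)/3 + 12*x + 19*sin(3*x**3 - 37*x**2/4 + 19*x/2 - 19/4)/3 - 20, which is not 0.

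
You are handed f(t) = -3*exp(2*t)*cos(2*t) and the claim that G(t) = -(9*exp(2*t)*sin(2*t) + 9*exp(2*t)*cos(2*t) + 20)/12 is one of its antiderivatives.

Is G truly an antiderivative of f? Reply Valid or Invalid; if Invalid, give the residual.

Valid. The derivative of G reproduces f.

d/dt[G] = -3*exp(2*t)*cos(2*t)
This equals f(t) exactly, so the claim holds.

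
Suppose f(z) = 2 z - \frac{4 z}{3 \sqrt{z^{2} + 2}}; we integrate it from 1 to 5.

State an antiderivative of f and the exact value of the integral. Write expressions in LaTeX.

The integrand splits into summands that can be handled one at a time.
F(z) = \frac{6 z^{2} - 8 \sqrt{z^{2} + 2} - 15}{6} is an antiderivative of f.
Check: d/dz[\frac{6 z^{2} - 8 \sqrt{z^{2} + 2} - 15}{6}] = \frac{6 z \sqrt{z^{2} + 2} - 4 z}{3 \sqrt{z^{2} + 2}}, which equals f(z).
F(5) = \frac{45}{2} - 4 \sqrt{3}; F(1) = - \frac{4 \sqrt{3}}{3} - \frac{3}{2}.
Integral = F(5) - F(1) = 24 - \frac{8 \sqrt{3}}{3}.

Antiderivative: F(z) = \frac{6 z^{2} - 8 \sqrt{z^{2} + 2} - 15}{6}; value = 24 - \frac{8 \sqrt{3}}{3}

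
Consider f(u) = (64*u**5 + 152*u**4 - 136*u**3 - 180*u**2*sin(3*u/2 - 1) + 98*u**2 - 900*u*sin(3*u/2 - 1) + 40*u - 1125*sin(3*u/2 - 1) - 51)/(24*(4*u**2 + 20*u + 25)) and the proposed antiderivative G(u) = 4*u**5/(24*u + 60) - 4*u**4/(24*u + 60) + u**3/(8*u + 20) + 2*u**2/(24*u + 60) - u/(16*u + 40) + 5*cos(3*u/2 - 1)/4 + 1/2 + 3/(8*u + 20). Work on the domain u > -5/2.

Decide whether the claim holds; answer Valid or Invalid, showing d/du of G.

Valid - the claim checks out under differentiation.

d/du[G] = (64*u**5 + 152*u**4 - 136*u**3 - 180*u**2*sin(3*u/2 - 1) + 98*u**2 - 900*u*sin(3*u/2 - 1) + 40*u - 1125*sin(3*u/2 - 1) - 51)/(96*u**2 + 480*u + 600)
This equals f(u) exactly, so the claim holds.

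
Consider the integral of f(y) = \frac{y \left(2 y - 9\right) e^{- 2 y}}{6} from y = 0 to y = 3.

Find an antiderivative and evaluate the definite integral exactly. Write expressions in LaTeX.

Antiderivative: F(y) = \frac{\left(- 4 y^{2} + 14 y + 7\right) e^{- 2 y}}{24}; value = - \frac{7}{24} + \frac{13}{24 e^{6}}

f has the shape u'v + uv' for u = - \frac{y^{2}}{6} + \frac{7 y}{12} + \frac{7}{24} and v = e^{- 2 y} — it is the derivative of the product u*v.
F(y) = \frac{\left(- 4 y^{2} + 14 y + 7\right) e^{- 2 y}}{24} is an antiderivative of f.
Check: d/dy[\frac{\left(- 4 y^{2} + 14 y + 7\right) e^{- 2 y}}{24}] = \frac{\left(2 y^{2} - 9 y\right) e^{- 2 y}}{6}, which equals f(y).
F(3) = \frac{13}{24 e^{6}}; F(0) = \frac{7}{24}.
Integral = F(3) - F(0) = - \frac{7}{24} + \frac{13}{24 e^{6}}.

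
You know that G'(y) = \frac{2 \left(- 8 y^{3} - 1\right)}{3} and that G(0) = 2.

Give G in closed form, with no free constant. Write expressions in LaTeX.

G(y) = - \frac{4 y^{4}}{3} - \frac{2 y}{3} + 2

Check a candidate G(y) by differentiating: d/dy[G] must match the given G'(y).
A general antiderivative is - \frac{4 y^{4}}{3} - \frac{2 y}{3} + C.
The condition gives C = 2 - (0) = 2.
So G(y) = - \frac{4 y^{4}}{3} - \frac{2 y}{3} + 2.
Check: d/dy[- \frac{4 y^{4}}{3} - \frac{2 y}{3} + 2] = - \frac{16 y^{3}}{3} - \frac{2}{3}, which equals G'(y).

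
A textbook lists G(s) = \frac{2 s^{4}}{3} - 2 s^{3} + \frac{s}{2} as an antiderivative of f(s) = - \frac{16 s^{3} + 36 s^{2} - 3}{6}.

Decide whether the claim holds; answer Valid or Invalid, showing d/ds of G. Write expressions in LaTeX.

Invalid: d/ds[G] - f = \frac{16 s^{3}}{3}, which is not 0.

d/ds[G] = \frac{8 s^{3}}{3} - 6 s^{2} + \frac{1}{2}
d/ds[G] - f(s) = \frac{16 s^{3}}{3} != 0.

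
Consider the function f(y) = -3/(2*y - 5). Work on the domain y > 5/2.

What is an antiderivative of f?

For F(y) to be correct the identity F'(y) - f(y) = 0 must hold.
Check: d/dy[-3*log(y - 5/2)/2] = -3/(2*y - 5) = f(y).

An antiderivative is F(y) = -3*log(y - 5/2)/2.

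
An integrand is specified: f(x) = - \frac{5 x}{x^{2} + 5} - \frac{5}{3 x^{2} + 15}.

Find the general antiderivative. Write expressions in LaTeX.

The integrand splits into summands that can be handled one at a time.
Check: d/dx[\frac{- 15 \log{\left(x^{2} + 5 \right)} - 2 \sqrt{5} \operatorname{atan}{\left(\frac{\sqrt{5} x}{5} \right)}}{6}] = \frac{- 15 x - 5}{3 x^{2} + 15}, which equals f(x).

F(x) = \frac{- 15 \log{\left(x^{2} + 5 \right)} - 2 \sqrt{5} \operatorname{atan}{\left(\frac{\sqrt{5} x}{5} \right)}}{6} + C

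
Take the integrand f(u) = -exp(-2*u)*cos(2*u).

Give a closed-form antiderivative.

Since d/du undoes antidifferentiation here, F'(u) = f(u) is required of F(u).
Check: d/du[-exp(-2*u)*sin(2*u)/4 + exp(-2*u)*cos(2*u)/4] = -exp(-2*u)*cos(2*u) = f(u).

An antiderivative is F(u) = -exp(-2*u)*sin(2*u)/4 + exp(-2*u)*cos(2*u)/4.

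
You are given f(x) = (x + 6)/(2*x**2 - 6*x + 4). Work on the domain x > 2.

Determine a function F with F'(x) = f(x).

An antiderivative is F(x) = (8*log(x - 2) - 7*log(x - 1))/2.

The denominator factors as 2*(x - 2)*(x - 1); partial fractions split f into directly integrable pieces: -7/(2*(x - 1)) + 4/(x - 2).
Check: d/dx[(8*log(x - 2) - 7*log(x - 1))/2] = (x + 6)/(2*x**2 - 6*x + 4) = f(x).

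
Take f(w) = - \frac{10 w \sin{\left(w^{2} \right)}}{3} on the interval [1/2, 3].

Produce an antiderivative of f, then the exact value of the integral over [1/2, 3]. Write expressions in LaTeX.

Antiderivative: F(w) = \frac{5 \cos{\left(w^{2} \right)}}{3}; value = - \frac{5 \cos{\left(\frac{1}{4} \right)}}{3} + \frac{5 \cos{\left(9 \right)}}{3}

A first test for any F(w): its w-derivative must equal f(w) identically.
F(w) = \frac{5 \cos{\left(w^{2} \right)}}{3} is an antiderivative of f.
Check: d/dw[\frac{5 \cos{\left(w^{2} \right)}}{3}] = - \frac{10 w \sin{\left(w^{2} \right)}}{3} = f(w).
F(3) = \frac{5 \cos{\left(9 \right)}}{3}; F(1/2) = \frac{5 \cos{\left(\frac{1}{4} \right)}}{3}.
Integral = F(3) - F(1/2) = - \frac{5 \cos{\left(\frac{1}{4} \right)}}{3} + \frac{5 \cos{\left(9 \right)}}{3}.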